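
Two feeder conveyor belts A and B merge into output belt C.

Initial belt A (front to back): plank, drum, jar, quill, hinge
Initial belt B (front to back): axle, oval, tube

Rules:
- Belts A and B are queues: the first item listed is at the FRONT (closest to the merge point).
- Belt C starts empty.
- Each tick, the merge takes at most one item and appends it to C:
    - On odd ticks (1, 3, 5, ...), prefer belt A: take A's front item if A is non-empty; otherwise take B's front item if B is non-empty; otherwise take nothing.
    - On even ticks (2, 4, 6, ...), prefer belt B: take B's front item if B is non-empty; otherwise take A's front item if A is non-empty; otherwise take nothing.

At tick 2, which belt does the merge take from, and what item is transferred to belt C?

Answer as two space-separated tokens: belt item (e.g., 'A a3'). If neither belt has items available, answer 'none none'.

Answer: B axle

Derivation:
Tick 1: prefer A, take plank from A; A=[drum,jar,quill,hinge] B=[axle,oval,tube] C=[plank]
Tick 2: prefer B, take axle from B; A=[drum,jar,quill,hinge] B=[oval,tube] C=[plank,axle]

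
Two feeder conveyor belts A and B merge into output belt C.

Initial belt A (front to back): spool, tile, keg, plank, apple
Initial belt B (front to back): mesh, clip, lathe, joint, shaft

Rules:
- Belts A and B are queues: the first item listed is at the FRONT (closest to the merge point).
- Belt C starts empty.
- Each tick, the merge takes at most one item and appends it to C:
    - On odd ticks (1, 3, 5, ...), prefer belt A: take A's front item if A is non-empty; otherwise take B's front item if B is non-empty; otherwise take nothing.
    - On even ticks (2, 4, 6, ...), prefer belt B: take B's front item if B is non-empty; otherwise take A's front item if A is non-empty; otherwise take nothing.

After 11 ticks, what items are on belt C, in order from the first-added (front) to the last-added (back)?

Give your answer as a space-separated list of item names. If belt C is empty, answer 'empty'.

Tick 1: prefer A, take spool from A; A=[tile,keg,plank,apple] B=[mesh,clip,lathe,joint,shaft] C=[spool]
Tick 2: prefer B, take mesh from B; A=[tile,keg,plank,apple] B=[clip,lathe,joint,shaft] C=[spool,mesh]
Tick 3: prefer A, take tile from A; A=[keg,plank,apple] B=[clip,lathe,joint,shaft] C=[spool,mesh,tile]
Tick 4: prefer B, take clip from B; A=[keg,plank,apple] B=[lathe,joint,shaft] C=[spool,mesh,tile,clip]
Tick 5: prefer A, take keg from A; A=[plank,apple] B=[lathe,joint,shaft] C=[spool,mesh,tile,clip,keg]
Tick 6: prefer B, take lathe from B; A=[plank,apple] B=[joint,shaft] C=[spool,mesh,tile,clip,keg,lathe]
Tick 7: prefer A, take plank from A; A=[apple] B=[joint,shaft] C=[spool,mesh,tile,clip,keg,lathe,plank]
Tick 8: prefer B, take joint from B; A=[apple] B=[shaft] C=[spool,mesh,tile,clip,keg,lathe,plank,joint]
Tick 9: prefer A, take apple from A; A=[-] B=[shaft] C=[spool,mesh,tile,clip,keg,lathe,plank,joint,apple]
Tick 10: prefer B, take shaft from B; A=[-] B=[-] C=[spool,mesh,tile,clip,keg,lathe,plank,joint,apple,shaft]
Tick 11: prefer A, both empty, nothing taken; A=[-] B=[-] C=[spool,mesh,tile,clip,keg,lathe,plank,joint,apple,shaft]

Answer: spool mesh tile clip keg lathe plank joint apple shaft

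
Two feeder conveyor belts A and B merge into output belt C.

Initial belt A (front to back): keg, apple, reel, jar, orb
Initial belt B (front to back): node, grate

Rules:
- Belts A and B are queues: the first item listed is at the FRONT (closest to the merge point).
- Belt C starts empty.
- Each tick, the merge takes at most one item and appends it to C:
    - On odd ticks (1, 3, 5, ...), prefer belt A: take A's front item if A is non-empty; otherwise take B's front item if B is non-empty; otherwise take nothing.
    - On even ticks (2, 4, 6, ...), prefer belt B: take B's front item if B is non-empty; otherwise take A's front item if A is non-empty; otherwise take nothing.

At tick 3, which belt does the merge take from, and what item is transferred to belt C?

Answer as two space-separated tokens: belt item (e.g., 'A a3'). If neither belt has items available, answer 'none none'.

Tick 1: prefer A, take keg from A; A=[apple,reel,jar,orb] B=[node,grate] C=[keg]
Tick 2: prefer B, take node from B; A=[apple,reel,jar,orb] B=[grate] C=[keg,node]
Tick 3: prefer A, take apple from A; A=[reel,jar,orb] B=[grate] C=[keg,node,apple]

Answer: A apple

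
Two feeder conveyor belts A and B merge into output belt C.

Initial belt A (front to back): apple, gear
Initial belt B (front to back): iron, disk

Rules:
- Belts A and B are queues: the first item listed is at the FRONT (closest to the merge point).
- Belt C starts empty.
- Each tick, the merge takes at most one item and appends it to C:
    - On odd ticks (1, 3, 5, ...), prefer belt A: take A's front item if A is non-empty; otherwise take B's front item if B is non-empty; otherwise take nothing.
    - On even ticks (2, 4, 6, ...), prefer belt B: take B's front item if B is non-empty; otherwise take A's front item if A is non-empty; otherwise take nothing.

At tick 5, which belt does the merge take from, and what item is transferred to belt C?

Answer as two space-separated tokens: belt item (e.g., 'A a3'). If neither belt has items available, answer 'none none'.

Answer: none none

Derivation:
Tick 1: prefer A, take apple from A; A=[gear] B=[iron,disk] C=[apple]
Tick 2: prefer B, take iron from B; A=[gear] B=[disk] C=[apple,iron]
Tick 3: prefer A, take gear from A; A=[-] B=[disk] C=[apple,iron,gear]
Tick 4: prefer B, take disk from B; A=[-] B=[-] C=[apple,iron,gear,disk]
Tick 5: prefer A, both empty, nothing taken; A=[-] B=[-] C=[apple,iron,gear,disk]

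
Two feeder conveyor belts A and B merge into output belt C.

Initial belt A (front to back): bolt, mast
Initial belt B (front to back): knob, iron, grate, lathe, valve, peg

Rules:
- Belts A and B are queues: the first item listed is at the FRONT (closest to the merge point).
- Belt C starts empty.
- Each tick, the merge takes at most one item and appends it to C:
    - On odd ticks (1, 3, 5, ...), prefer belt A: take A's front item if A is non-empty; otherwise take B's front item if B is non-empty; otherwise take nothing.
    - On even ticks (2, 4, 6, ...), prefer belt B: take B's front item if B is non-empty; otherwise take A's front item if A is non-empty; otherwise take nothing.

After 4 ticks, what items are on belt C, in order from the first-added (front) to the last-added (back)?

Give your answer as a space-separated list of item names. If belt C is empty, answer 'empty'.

Tick 1: prefer A, take bolt from A; A=[mast] B=[knob,iron,grate,lathe,valve,peg] C=[bolt]
Tick 2: prefer B, take knob from B; A=[mast] B=[iron,grate,lathe,valve,peg] C=[bolt,knob]
Tick 3: prefer A, take mast from A; A=[-] B=[iron,grate,lathe,valve,peg] C=[bolt,knob,mast]
Tick 4: prefer B, take iron from B; A=[-] B=[grate,lathe,valve,peg] C=[bolt,knob,mast,iron]

Answer: bolt knob mast iron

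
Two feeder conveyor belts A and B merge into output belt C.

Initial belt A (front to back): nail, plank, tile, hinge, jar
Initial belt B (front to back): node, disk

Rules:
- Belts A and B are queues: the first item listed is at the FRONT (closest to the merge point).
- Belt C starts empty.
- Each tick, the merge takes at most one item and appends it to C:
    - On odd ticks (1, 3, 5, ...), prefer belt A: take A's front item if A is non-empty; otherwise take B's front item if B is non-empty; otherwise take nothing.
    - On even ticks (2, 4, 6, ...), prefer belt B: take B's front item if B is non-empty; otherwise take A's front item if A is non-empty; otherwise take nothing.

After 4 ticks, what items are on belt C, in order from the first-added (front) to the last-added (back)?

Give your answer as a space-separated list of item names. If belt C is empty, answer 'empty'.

Answer: nail node plank disk

Derivation:
Tick 1: prefer A, take nail from A; A=[plank,tile,hinge,jar] B=[node,disk] C=[nail]
Tick 2: prefer B, take node from B; A=[plank,tile,hinge,jar] B=[disk] C=[nail,node]
Tick 3: prefer A, take plank from A; A=[tile,hinge,jar] B=[disk] C=[nail,node,plank]
Tick 4: prefer B, take disk from B; A=[tile,hinge,jar] B=[-] C=[nail,node,plank,disk]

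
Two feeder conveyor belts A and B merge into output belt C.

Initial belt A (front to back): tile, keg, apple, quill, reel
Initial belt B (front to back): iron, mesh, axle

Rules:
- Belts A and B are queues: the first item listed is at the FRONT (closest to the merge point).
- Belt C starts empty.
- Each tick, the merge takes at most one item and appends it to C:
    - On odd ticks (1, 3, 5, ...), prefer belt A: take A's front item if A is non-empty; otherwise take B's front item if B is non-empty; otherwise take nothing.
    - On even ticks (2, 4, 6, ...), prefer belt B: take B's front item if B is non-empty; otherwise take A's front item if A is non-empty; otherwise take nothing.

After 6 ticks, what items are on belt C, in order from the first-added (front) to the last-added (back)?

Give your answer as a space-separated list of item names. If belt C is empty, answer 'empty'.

Tick 1: prefer A, take tile from A; A=[keg,apple,quill,reel] B=[iron,mesh,axle] C=[tile]
Tick 2: prefer B, take iron from B; A=[keg,apple,quill,reel] B=[mesh,axle] C=[tile,iron]
Tick 3: prefer A, take keg from A; A=[apple,quill,reel] B=[mesh,axle] C=[tile,iron,keg]
Tick 4: prefer B, take mesh from B; A=[apple,quill,reel] B=[axle] C=[tile,iron,keg,mesh]
Tick 5: prefer A, take apple from A; A=[quill,reel] B=[axle] C=[tile,iron,keg,mesh,apple]
Tick 6: prefer B, take axle from B; A=[quill,reel] B=[-] C=[tile,iron,keg,mesh,apple,axle]

Answer: tile iron keg mesh apple axle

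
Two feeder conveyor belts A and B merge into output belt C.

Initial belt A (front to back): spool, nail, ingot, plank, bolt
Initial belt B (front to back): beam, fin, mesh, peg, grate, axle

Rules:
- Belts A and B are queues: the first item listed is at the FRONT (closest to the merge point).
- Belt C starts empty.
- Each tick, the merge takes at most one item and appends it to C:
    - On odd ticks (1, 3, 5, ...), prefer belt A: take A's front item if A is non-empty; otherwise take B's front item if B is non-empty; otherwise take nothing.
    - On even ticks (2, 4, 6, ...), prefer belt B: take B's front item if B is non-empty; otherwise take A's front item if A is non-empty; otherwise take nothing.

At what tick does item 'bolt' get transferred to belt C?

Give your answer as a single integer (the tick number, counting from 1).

Tick 1: prefer A, take spool from A; A=[nail,ingot,plank,bolt] B=[beam,fin,mesh,peg,grate,axle] C=[spool]
Tick 2: prefer B, take beam from B; A=[nail,ingot,plank,bolt] B=[fin,mesh,peg,grate,axle] C=[spool,beam]
Tick 3: prefer A, take nail from A; A=[ingot,plank,bolt] B=[fin,mesh,peg,grate,axle] C=[spool,beam,nail]
Tick 4: prefer B, take fin from B; A=[ingot,plank,bolt] B=[mesh,peg,grate,axle] C=[spool,beam,nail,fin]
Tick 5: prefer A, take ingot from A; A=[plank,bolt] B=[mesh,peg,grate,axle] C=[spool,beam,nail,fin,ingot]
Tick 6: prefer B, take mesh from B; A=[plank,bolt] B=[peg,grate,axle] C=[spool,beam,nail,fin,ingot,mesh]
Tick 7: prefer A, take plank from A; A=[bolt] B=[peg,grate,axle] C=[spool,beam,nail,fin,ingot,mesh,plank]
Tick 8: prefer B, take peg from B; A=[bolt] B=[grate,axle] C=[spool,beam,nail,fin,ingot,mesh,plank,peg]
Tick 9: prefer A, take bolt from A; A=[-] B=[grate,axle] C=[spool,beam,nail,fin,ingot,mesh,plank,peg,bolt]

Answer: 9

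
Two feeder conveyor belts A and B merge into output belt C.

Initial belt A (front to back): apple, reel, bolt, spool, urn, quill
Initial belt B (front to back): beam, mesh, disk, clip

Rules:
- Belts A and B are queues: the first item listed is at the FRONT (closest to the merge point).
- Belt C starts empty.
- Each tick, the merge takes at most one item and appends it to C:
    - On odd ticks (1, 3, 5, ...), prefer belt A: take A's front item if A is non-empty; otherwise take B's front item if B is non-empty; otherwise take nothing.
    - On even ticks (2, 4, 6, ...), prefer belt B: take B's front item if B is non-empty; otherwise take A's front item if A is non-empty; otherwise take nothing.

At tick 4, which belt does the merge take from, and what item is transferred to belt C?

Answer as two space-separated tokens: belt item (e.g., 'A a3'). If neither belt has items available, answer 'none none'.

Tick 1: prefer A, take apple from A; A=[reel,bolt,spool,urn,quill] B=[beam,mesh,disk,clip] C=[apple]
Tick 2: prefer B, take beam from B; A=[reel,bolt,spool,urn,quill] B=[mesh,disk,clip] C=[apple,beam]
Tick 3: prefer A, take reel from A; A=[bolt,spool,urn,quill] B=[mesh,disk,clip] C=[apple,beam,reel]
Tick 4: prefer B, take mesh from B; A=[bolt,spool,urn,quill] B=[disk,clip] C=[apple,beam,reel,mesh]

Answer: B mesh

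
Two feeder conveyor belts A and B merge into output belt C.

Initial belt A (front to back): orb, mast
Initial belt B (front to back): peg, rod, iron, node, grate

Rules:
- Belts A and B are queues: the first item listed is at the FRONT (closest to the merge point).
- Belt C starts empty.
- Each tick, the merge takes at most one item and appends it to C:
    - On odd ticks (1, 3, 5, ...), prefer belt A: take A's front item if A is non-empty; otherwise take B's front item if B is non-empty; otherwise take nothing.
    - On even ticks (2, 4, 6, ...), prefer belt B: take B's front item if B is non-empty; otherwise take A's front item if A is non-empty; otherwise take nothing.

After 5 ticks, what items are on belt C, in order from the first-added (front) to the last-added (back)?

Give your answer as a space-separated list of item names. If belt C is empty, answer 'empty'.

Tick 1: prefer A, take orb from A; A=[mast] B=[peg,rod,iron,node,grate] C=[orb]
Tick 2: prefer B, take peg from B; A=[mast] B=[rod,iron,node,grate] C=[orb,peg]
Tick 3: prefer A, take mast from A; A=[-] B=[rod,iron,node,grate] C=[orb,peg,mast]
Tick 4: prefer B, take rod from B; A=[-] B=[iron,node,grate] C=[orb,peg,mast,rod]
Tick 5: prefer A, take iron from B; A=[-] B=[node,grate] C=[orb,peg,mast,rod,iron]

Answer: orb peg mast rod iron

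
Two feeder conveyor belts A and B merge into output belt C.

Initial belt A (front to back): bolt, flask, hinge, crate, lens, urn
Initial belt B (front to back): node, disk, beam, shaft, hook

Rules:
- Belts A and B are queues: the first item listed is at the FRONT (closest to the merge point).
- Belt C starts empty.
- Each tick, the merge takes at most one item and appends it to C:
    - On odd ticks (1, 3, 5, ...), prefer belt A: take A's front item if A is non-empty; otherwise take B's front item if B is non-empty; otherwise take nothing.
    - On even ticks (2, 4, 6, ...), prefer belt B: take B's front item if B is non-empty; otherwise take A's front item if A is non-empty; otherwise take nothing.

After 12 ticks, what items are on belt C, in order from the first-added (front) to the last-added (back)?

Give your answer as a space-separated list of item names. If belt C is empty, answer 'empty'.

Answer: bolt node flask disk hinge beam crate shaft lens hook urn

Derivation:
Tick 1: prefer A, take bolt from A; A=[flask,hinge,crate,lens,urn] B=[node,disk,beam,shaft,hook] C=[bolt]
Tick 2: prefer B, take node from B; A=[flask,hinge,crate,lens,urn] B=[disk,beam,shaft,hook] C=[bolt,node]
Tick 3: prefer A, take flask from A; A=[hinge,crate,lens,urn] B=[disk,beam,shaft,hook] C=[bolt,node,flask]
Tick 4: prefer B, take disk from B; A=[hinge,crate,lens,urn] B=[beam,shaft,hook] C=[bolt,node,flask,disk]
Tick 5: prefer A, take hinge from A; A=[crate,lens,urn] B=[beam,shaft,hook] C=[bolt,node,flask,disk,hinge]
Tick 6: prefer B, take beam from B; A=[crate,lens,urn] B=[shaft,hook] C=[bolt,node,flask,disk,hinge,beam]
Tick 7: prefer A, take crate from A; A=[lens,urn] B=[shaft,hook] C=[bolt,node,flask,disk,hinge,beam,crate]
Tick 8: prefer B, take shaft from B; A=[lens,urn] B=[hook] C=[bolt,node,flask,disk,hinge,beam,crate,shaft]
Tick 9: prefer A, take lens from A; A=[urn] B=[hook] C=[bolt,node,flask,disk,hinge,beam,crate,shaft,lens]
Tick 10: prefer B, take hook from B; A=[urn] B=[-] C=[bolt,node,flask,disk,hinge,beam,crate,shaft,lens,hook]
Tick 11: prefer A, take urn from A; A=[-] B=[-] C=[bolt,node,flask,disk,hinge,beam,crate,shaft,lens,hook,urn]
Tick 12: prefer B, both empty, nothing taken; A=[-] B=[-] C=[bolt,node,flask,disk,hinge,beam,crate,shaft,lens,hook,urn]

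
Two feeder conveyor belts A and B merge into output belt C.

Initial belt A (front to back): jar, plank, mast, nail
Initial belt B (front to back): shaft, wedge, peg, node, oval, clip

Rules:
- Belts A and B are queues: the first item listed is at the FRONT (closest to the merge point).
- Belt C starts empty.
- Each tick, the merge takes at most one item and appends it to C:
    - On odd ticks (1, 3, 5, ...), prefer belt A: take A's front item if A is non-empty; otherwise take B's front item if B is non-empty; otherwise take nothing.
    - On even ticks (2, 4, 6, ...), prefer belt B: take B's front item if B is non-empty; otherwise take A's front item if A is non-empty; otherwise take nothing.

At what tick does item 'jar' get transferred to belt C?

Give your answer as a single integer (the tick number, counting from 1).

Tick 1: prefer A, take jar from A; A=[plank,mast,nail] B=[shaft,wedge,peg,node,oval,clip] C=[jar]

Answer: 1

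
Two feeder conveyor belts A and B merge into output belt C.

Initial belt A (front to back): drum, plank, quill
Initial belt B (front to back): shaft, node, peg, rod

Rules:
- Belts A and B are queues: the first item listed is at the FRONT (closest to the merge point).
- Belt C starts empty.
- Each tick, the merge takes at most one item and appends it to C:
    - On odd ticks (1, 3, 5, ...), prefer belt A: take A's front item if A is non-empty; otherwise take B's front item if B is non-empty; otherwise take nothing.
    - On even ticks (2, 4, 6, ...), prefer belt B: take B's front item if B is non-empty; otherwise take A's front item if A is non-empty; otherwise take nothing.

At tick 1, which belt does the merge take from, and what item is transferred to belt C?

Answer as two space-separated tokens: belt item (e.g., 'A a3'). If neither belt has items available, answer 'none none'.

Tick 1: prefer A, take drum from A; A=[plank,quill] B=[shaft,node,peg,rod] C=[drum]

Answer: A drum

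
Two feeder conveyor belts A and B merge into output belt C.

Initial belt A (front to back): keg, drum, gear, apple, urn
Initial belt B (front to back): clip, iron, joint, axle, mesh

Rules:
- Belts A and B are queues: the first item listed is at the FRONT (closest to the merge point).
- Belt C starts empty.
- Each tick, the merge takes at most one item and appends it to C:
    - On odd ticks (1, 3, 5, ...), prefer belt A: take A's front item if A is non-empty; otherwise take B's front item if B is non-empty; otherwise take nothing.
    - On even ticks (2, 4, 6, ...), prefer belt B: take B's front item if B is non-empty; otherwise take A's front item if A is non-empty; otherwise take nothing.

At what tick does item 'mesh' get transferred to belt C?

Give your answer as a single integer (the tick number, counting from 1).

Answer: 10

Derivation:
Tick 1: prefer A, take keg from A; A=[drum,gear,apple,urn] B=[clip,iron,joint,axle,mesh] C=[keg]
Tick 2: prefer B, take clip from B; A=[drum,gear,apple,urn] B=[iron,joint,axle,mesh] C=[keg,clip]
Tick 3: prefer A, take drum from A; A=[gear,apple,urn] B=[iron,joint,axle,mesh] C=[keg,clip,drum]
Tick 4: prefer B, take iron from B; A=[gear,apple,urn] B=[joint,axle,mesh] C=[keg,clip,drum,iron]
Tick 5: prefer A, take gear from A; A=[apple,urn] B=[joint,axle,mesh] C=[keg,clip,drum,iron,gear]
Tick 6: prefer B, take joint from B; A=[apple,urn] B=[axle,mesh] C=[keg,clip,drum,iron,gear,joint]
Tick 7: prefer A, take apple from A; A=[urn] B=[axle,mesh] C=[keg,clip,drum,iron,gear,joint,apple]
Tick 8: prefer B, take axle from B; A=[urn] B=[mesh] C=[keg,clip,drum,iron,gear,joint,apple,axle]
Tick 9: prefer A, take urn from A; A=[-] B=[mesh] C=[keg,clip,drum,iron,gear,joint,apple,axle,urn]
Tick 10: prefer B, take mesh from B; A=[-] B=[-] C=[keg,clip,drum,iron,gear,joint,apple,axle,urn,mesh]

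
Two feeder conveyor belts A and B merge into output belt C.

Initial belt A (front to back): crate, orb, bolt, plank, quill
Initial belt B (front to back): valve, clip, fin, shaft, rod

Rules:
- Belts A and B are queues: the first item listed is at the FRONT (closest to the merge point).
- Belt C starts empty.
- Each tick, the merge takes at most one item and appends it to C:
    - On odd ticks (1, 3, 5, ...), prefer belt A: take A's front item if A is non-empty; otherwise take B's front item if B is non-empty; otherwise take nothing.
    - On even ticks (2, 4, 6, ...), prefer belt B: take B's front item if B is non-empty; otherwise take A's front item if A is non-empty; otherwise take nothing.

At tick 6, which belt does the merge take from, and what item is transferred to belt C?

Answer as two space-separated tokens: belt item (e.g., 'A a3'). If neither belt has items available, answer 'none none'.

Tick 1: prefer A, take crate from A; A=[orb,bolt,plank,quill] B=[valve,clip,fin,shaft,rod] C=[crate]
Tick 2: prefer B, take valve from B; A=[orb,bolt,plank,quill] B=[clip,fin,shaft,rod] C=[crate,valve]
Tick 3: prefer A, take orb from A; A=[bolt,plank,quill] B=[clip,fin,shaft,rod] C=[crate,valve,orb]
Tick 4: prefer B, take clip from B; A=[bolt,plank,quill] B=[fin,shaft,rod] C=[crate,valve,orb,clip]
Tick 5: prefer A, take bolt from A; A=[plank,quill] B=[fin,shaft,rod] C=[crate,valve,orb,clip,bolt]
Tick 6: prefer B, take fin from B; A=[plank,quill] B=[shaft,rod] C=[crate,valve,orb,clip,bolt,fin]

Answer: B fin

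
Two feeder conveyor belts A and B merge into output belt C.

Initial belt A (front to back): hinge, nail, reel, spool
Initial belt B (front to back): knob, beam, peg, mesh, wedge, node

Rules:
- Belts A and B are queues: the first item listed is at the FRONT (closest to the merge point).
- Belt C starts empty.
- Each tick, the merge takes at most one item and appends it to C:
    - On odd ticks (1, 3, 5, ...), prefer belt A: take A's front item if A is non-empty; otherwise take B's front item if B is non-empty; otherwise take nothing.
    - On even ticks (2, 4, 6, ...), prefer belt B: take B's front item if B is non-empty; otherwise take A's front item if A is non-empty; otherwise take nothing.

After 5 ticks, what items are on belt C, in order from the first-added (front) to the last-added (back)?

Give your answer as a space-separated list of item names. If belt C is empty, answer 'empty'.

Answer: hinge knob nail beam reel

Derivation:
Tick 1: prefer A, take hinge from A; A=[nail,reel,spool] B=[knob,beam,peg,mesh,wedge,node] C=[hinge]
Tick 2: prefer B, take knob from B; A=[nail,reel,spool] B=[beam,peg,mesh,wedge,node] C=[hinge,knob]
Tick 3: prefer A, take nail from A; A=[reel,spool] B=[beam,peg,mesh,wedge,node] C=[hinge,knob,nail]
Tick 4: prefer B, take beam from B; A=[reel,spool] B=[peg,mesh,wedge,node] C=[hinge,knob,nail,beam]
Tick 5: prefer A, take reel from A; A=[spool] B=[peg,mesh,wedge,node] C=[hinge,knob,nail,beam,reel]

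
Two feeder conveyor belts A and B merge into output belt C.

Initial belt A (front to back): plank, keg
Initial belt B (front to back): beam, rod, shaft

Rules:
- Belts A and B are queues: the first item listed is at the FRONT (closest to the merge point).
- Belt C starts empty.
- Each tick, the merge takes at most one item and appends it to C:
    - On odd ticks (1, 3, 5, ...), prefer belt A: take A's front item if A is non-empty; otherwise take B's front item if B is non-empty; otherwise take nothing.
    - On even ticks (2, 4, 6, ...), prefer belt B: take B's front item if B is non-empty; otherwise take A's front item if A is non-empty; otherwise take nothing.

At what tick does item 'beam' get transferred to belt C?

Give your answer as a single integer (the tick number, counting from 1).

Answer: 2

Derivation:
Tick 1: prefer A, take plank from A; A=[keg] B=[beam,rod,shaft] C=[plank]
Tick 2: prefer B, take beam from B; A=[keg] B=[rod,shaft] C=[plank,beam]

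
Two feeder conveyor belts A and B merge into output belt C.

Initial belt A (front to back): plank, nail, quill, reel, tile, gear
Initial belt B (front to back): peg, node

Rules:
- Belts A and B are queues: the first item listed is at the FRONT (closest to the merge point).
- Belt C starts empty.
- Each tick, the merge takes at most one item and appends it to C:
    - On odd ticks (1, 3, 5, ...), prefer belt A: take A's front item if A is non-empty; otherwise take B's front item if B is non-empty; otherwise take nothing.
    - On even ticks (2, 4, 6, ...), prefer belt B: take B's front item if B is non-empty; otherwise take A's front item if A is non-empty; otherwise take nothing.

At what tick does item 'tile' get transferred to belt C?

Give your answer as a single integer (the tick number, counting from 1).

Tick 1: prefer A, take plank from A; A=[nail,quill,reel,tile,gear] B=[peg,node] C=[plank]
Tick 2: prefer B, take peg from B; A=[nail,quill,reel,tile,gear] B=[node] C=[plank,peg]
Tick 3: prefer A, take nail from A; A=[quill,reel,tile,gear] B=[node] C=[plank,peg,nail]
Tick 4: prefer B, take node from B; A=[quill,reel,tile,gear] B=[-] C=[plank,peg,nail,node]
Tick 5: prefer A, take quill from A; A=[reel,tile,gear] B=[-] C=[plank,peg,nail,node,quill]
Tick 6: prefer B, take reel from A; A=[tile,gear] B=[-] C=[plank,peg,nail,node,quill,reel]
Tick 7: prefer A, take tile from A; A=[gear] B=[-] C=[plank,peg,nail,node,quill,reel,tile]

Answer: 7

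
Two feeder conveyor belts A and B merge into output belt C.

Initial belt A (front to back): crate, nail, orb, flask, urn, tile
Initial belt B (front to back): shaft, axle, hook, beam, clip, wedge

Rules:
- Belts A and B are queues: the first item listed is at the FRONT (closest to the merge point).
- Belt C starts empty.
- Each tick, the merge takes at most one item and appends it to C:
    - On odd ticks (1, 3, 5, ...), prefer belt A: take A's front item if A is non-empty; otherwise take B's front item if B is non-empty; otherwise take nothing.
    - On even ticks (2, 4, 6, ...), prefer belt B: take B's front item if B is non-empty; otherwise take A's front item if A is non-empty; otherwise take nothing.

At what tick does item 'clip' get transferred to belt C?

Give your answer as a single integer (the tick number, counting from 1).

Answer: 10

Derivation:
Tick 1: prefer A, take crate from A; A=[nail,orb,flask,urn,tile] B=[shaft,axle,hook,beam,clip,wedge] C=[crate]
Tick 2: prefer B, take shaft from B; A=[nail,orb,flask,urn,tile] B=[axle,hook,beam,clip,wedge] C=[crate,shaft]
Tick 3: prefer A, take nail from A; A=[orb,flask,urn,tile] B=[axle,hook,beam,clip,wedge] C=[crate,shaft,nail]
Tick 4: prefer B, take axle from B; A=[orb,flask,urn,tile] B=[hook,beam,clip,wedge] C=[crate,shaft,nail,axle]
Tick 5: prefer A, take orb from A; A=[flask,urn,tile] B=[hook,beam,clip,wedge] C=[crate,shaft,nail,axle,orb]
Tick 6: prefer B, take hook from B; A=[flask,urn,tile] B=[beam,clip,wedge] C=[crate,shaft,nail,axle,orb,hook]
Tick 7: prefer A, take flask from A; A=[urn,tile] B=[beam,clip,wedge] C=[crate,shaft,nail,axle,orb,hook,flask]
Tick 8: prefer B, take beam from B; A=[urn,tile] B=[clip,wedge] C=[crate,shaft,nail,axle,orb,hook,flask,beam]
Tick 9: prefer A, take urn from A; A=[tile] B=[clip,wedge] C=[crate,shaft,nail,axle,orb,hook,flask,beam,urn]
Tick 10: prefer B, take clip from B; A=[tile] B=[wedge] C=[crate,shaft,nail,axle,orb,hook,flask,beam,urn,clip]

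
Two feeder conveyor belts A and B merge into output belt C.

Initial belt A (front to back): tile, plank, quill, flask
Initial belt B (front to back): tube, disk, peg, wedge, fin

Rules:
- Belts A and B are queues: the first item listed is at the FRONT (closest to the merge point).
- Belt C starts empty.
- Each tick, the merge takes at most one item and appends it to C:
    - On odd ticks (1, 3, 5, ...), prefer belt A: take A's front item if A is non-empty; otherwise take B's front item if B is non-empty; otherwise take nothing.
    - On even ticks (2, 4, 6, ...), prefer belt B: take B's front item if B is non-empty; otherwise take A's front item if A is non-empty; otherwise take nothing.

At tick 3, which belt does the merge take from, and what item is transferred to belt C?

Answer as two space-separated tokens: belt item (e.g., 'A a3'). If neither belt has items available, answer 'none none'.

Answer: A plank

Derivation:
Tick 1: prefer A, take tile from A; A=[plank,quill,flask] B=[tube,disk,peg,wedge,fin] C=[tile]
Tick 2: prefer B, take tube from B; A=[plank,quill,flask] B=[disk,peg,wedge,fin] C=[tile,tube]
Tick 3: prefer A, take plank from A; A=[quill,flask] B=[disk,peg,wedge,fin] C=[tile,tube,plank]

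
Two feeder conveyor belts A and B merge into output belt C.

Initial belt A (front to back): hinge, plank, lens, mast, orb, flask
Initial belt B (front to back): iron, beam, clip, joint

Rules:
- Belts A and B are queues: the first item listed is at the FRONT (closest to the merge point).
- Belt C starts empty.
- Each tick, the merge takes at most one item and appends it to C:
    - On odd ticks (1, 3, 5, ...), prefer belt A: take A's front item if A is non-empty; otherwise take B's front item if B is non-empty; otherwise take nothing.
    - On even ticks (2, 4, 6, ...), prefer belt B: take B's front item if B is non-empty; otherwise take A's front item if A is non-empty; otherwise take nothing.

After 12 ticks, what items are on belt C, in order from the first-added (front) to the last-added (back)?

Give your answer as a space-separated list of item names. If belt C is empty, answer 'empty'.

Tick 1: prefer A, take hinge from A; A=[plank,lens,mast,orb,flask] B=[iron,beam,clip,joint] C=[hinge]
Tick 2: prefer B, take iron from B; A=[plank,lens,mast,orb,flask] B=[beam,clip,joint] C=[hinge,iron]
Tick 3: prefer A, take plank from A; A=[lens,mast,orb,flask] B=[beam,clip,joint] C=[hinge,iron,plank]
Tick 4: prefer B, take beam from B; A=[lens,mast,orb,flask] B=[clip,joint] C=[hinge,iron,plank,beam]
Tick 5: prefer A, take lens from A; A=[mast,orb,flask] B=[clip,joint] C=[hinge,iron,plank,beam,lens]
Tick 6: prefer B, take clip from B; A=[mast,orb,flask] B=[joint] C=[hinge,iron,plank,beam,lens,clip]
Tick 7: prefer A, take mast from A; A=[orb,flask] B=[joint] C=[hinge,iron,plank,beam,lens,clip,mast]
Tick 8: prefer B, take joint from B; A=[orb,flask] B=[-] C=[hinge,iron,plank,beam,lens,clip,mast,joint]
Tick 9: prefer A, take orb from A; A=[flask] B=[-] C=[hinge,iron,plank,beam,lens,clip,mast,joint,orb]
Tick 10: prefer B, take flask from A; A=[-] B=[-] C=[hinge,iron,plank,beam,lens,clip,mast,joint,orb,flask]
Tick 11: prefer A, both empty, nothing taken; A=[-] B=[-] C=[hinge,iron,plank,beam,lens,clip,mast,joint,orb,flask]
Tick 12: prefer B, both empty, nothing taken; A=[-] B=[-] C=[hinge,iron,plank,beam,lens,clip,mast,joint,orb,flask]

Answer: hinge iron plank beam lens clip mast joint orb flask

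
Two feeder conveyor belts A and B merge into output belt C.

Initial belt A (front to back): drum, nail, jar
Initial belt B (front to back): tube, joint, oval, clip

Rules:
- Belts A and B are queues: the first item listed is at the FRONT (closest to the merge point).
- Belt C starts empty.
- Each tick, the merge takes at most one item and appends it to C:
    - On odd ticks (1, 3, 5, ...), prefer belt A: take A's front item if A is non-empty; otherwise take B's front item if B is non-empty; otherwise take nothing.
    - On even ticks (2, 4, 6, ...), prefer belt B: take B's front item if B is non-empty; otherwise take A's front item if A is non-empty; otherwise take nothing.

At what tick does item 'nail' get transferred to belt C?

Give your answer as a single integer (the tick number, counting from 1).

Answer: 3

Derivation:
Tick 1: prefer A, take drum from A; A=[nail,jar] B=[tube,joint,oval,clip] C=[drum]
Tick 2: prefer B, take tube from B; A=[nail,jar] B=[joint,oval,clip] C=[drum,tube]
Tick 3: prefer A, take nail from A; A=[jar] B=[joint,oval,clip] C=[drum,tube,nail]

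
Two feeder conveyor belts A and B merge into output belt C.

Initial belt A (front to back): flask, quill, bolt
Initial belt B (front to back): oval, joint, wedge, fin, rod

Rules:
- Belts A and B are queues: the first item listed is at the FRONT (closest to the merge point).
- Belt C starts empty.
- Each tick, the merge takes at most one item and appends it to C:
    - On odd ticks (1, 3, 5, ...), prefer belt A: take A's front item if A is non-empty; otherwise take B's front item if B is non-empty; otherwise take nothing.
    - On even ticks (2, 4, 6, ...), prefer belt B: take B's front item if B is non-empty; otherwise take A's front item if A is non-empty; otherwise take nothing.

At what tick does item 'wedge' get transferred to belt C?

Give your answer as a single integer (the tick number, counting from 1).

Tick 1: prefer A, take flask from A; A=[quill,bolt] B=[oval,joint,wedge,fin,rod] C=[flask]
Tick 2: prefer B, take oval from B; A=[quill,bolt] B=[joint,wedge,fin,rod] C=[flask,oval]
Tick 3: prefer A, take quill from A; A=[bolt] B=[joint,wedge,fin,rod] C=[flask,oval,quill]
Tick 4: prefer B, take joint from B; A=[bolt] B=[wedge,fin,rod] C=[flask,oval,quill,joint]
Tick 5: prefer A, take bolt from A; A=[-] B=[wedge,fin,rod] C=[flask,oval,quill,joint,bolt]
Tick 6: prefer B, take wedge from B; A=[-] B=[fin,rod] C=[flask,oval,quill,joint,bolt,wedge]

Answer: 6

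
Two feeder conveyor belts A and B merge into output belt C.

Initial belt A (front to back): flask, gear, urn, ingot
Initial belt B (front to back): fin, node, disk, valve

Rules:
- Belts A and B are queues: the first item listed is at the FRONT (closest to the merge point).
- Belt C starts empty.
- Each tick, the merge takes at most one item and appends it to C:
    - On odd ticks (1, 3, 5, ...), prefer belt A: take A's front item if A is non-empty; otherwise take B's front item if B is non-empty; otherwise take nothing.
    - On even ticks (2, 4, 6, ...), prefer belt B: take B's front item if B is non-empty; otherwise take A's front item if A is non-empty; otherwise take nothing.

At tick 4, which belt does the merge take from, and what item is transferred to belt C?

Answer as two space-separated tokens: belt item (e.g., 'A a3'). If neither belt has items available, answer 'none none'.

Answer: B node

Derivation:
Tick 1: prefer A, take flask from A; A=[gear,urn,ingot] B=[fin,node,disk,valve] C=[flask]
Tick 2: prefer B, take fin from B; A=[gear,urn,ingot] B=[node,disk,valve] C=[flask,fin]
Tick 3: prefer A, take gear from A; A=[urn,ingot] B=[node,disk,valve] C=[flask,fin,gear]
Tick 4: prefer B, take node from B; A=[urn,ingot] B=[disk,valve] C=[flask,fin,gear,node]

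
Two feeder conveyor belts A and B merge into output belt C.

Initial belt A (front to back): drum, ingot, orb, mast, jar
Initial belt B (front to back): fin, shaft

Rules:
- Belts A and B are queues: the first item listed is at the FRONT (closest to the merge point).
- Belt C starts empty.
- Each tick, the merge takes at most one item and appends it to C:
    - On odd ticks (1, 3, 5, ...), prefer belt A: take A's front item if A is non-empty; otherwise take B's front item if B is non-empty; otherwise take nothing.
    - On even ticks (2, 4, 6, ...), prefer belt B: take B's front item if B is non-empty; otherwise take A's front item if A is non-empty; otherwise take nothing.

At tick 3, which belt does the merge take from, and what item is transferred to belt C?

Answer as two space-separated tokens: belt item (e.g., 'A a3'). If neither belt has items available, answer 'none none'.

Tick 1: prefer A, take drum from A; A=[ingot,orb,mast,jar] B=[fin,shaft] C=[drum]
Tick 2: prefer B, take fin from B; A=[ingot,orb,mast,jar] B=[shaft] C=[drum,fin]
Tick 3: prefer A, take ingot from A; A=[orb,mast,jar] B=[shaft] C=[drum,fin,ingot]

Answer: A ingot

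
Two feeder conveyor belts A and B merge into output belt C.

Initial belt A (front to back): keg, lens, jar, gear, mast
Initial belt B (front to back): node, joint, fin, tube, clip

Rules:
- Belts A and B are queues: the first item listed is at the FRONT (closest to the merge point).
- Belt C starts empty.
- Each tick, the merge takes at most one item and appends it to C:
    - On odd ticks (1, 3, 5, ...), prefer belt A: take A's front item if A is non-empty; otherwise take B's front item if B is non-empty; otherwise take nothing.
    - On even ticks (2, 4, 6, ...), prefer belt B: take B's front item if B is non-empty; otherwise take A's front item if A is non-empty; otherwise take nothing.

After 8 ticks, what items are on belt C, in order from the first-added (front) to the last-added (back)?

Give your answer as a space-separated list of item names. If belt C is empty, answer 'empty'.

Tick 1: prefer A, take keg from A; A=[lens,jar,gear,mast] B=[node,joint,fin,tube,clip] C=[keg]
Tick 2: prefer B, take node from B; A=[lens,jar,gear,mast] B=[joint,fin,tube,clip] C=[keg,node]
Tick 3: prefer A, take lens from A; A=[jar,gear,mast] B=[joint,fin,tube,clip] C=[keg,node,lens]
Tick 4: prefer B, take joint from B; A=[jar,gear,mast] B=[fin,tube,clip] C=[keg,node,lens,joint]
Tick 5: prefer A, take jar from A; A=[gear,mast] B=[fin,tube,clip] C=[keg,node,lens,joint,jar]
Tick 6: prefer B, take fin from B; A=[gear,mast] B=[tube,clip] C=[keg,node,lens,joint,jar,fin]
Tick 7: prefer A, take gear from A; A=[mast] B=[tube,clip] C=[keg,node,lens,joint,jar,fin,gear]
Tick 8: prefer B, take tube from B; A=[mast] B=[clip] C=[keg,node,lens,joint,jar,fin,gear,tube]

Answer: keg node lens joint jar fin gear tube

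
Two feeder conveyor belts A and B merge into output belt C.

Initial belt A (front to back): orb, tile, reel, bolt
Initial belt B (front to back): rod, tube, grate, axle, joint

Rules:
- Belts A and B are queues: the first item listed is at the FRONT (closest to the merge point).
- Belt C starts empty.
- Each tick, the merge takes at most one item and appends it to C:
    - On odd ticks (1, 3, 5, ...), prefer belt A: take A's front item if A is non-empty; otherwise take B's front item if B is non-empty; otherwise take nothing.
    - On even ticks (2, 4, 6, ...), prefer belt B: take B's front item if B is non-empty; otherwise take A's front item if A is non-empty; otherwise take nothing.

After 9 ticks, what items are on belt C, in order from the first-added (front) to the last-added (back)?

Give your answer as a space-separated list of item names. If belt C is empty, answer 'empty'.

Answer: orb rod tile tube reel grate bolt axle joint

Derivation:
Tick 1: prefer A, take orb from A; A=[tile,reel,bolt] B=[rod,tube,grate,axle,joint] C=[orb]
Tick 2: prefer B, take rod from B; A=[tile,reel,bolt] B=[tube,grate,axle,joint] C=[orb,rod]
Tick 3: prefer A, take tile from A; A=[reel,bolt] B=[tube,grate,axle,joint] C=[orb,rod,tile]
Tick 4: prefer B, take tube from B; A=[reel,bolt] B=[grate,axle,joint] C=[orb,rod,tile,tube]
Tick 5: prefer A, take reel from A; A=[bolt] B=[grate,axle,joint] C=[orb,rod,tile,tube,reel]
Tick 6: prefer B, take grate from B; A=[bolt] B=[axle,joint] C=[orb,rod,tile,tube,reel,grate]
Tick 7: prefer A, take bolt from A; A=[-] B=[axle,joint] C=[orb,rod,tile,tube,reel,grate,bolt]
Tick 8: prefer B, take axle from B; A=[-] B=[joint] C=[orb,rod,tile,tube,reel,grate,bolt,axle]
Tick 9: prefer A, take joint from B; A=[-] B=[-] C=[orb,rod,tile,tube,reel,grate,bolt,axle,joint]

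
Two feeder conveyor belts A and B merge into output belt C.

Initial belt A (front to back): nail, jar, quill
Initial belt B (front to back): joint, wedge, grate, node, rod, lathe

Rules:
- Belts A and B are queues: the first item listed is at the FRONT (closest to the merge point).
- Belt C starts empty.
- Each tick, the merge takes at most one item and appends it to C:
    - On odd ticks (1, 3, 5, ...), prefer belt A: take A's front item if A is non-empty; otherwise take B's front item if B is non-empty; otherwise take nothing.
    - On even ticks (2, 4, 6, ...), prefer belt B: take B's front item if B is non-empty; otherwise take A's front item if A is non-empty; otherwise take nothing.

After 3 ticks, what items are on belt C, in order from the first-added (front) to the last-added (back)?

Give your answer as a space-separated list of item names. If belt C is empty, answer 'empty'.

Tick 1: prefer A, take nail from A; A=[jar,quill] B=[joint,wedge,grate,node,rod,lathe] C=[nail]
Tick 2: prefer B, take joint from B; A=[jar,quill] B=[wedge,grate,node,rod,lathe] C=[nail,joint]
Tick 3: prefer A, take jar from A; A=[quill] B=[wedge,grate,node,rod,lathe] C=[nail,joint,jar]

Answer: nail joint jar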